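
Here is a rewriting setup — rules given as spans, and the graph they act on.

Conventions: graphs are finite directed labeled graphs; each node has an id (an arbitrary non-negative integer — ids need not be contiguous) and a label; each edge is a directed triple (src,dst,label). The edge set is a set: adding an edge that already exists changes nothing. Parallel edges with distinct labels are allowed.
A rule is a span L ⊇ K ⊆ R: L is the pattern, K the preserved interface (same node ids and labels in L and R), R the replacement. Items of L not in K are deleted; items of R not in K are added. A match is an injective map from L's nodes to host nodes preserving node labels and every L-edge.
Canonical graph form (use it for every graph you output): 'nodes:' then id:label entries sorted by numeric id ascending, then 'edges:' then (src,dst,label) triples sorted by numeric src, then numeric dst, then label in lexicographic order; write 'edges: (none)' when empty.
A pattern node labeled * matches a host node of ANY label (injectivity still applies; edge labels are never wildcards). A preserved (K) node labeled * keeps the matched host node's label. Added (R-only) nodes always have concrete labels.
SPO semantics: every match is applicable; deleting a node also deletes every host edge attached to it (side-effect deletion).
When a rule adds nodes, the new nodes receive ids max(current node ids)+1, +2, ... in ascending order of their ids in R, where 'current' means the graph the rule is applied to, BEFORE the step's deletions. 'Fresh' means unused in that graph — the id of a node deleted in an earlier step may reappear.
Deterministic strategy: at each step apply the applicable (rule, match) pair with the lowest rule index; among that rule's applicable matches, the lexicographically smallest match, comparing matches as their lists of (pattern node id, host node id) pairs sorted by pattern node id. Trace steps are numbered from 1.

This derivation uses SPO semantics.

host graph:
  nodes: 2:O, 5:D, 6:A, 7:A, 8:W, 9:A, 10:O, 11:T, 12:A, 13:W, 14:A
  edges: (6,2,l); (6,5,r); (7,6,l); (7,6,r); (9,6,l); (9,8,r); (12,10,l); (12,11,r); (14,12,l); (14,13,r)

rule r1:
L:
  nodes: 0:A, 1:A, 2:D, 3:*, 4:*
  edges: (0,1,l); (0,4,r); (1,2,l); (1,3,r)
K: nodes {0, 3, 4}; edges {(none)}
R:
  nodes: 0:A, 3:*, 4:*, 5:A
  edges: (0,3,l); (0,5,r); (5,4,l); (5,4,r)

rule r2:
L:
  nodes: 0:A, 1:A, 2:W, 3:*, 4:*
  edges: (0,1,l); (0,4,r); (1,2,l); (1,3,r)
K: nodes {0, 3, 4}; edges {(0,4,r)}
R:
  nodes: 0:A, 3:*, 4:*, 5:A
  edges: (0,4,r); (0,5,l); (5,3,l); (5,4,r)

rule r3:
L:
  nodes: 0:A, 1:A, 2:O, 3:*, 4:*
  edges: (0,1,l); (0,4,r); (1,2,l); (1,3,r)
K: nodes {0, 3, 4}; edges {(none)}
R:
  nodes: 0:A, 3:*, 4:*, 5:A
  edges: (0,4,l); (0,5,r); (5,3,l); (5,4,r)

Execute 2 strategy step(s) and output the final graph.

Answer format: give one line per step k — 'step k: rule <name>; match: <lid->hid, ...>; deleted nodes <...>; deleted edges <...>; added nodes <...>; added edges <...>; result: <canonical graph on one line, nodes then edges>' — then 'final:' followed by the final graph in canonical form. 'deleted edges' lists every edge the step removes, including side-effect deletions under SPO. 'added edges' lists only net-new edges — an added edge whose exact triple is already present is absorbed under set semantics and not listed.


step 1: rule r3; match: 0->9, 1->6, 2->2, 3->5, 4->8; deleted nodes 2, 6; deleted edges (6,2,l); (6,5,r); (7,6,l); (7,6,r); (9,6,l); (9,8,r); added nodes 15; added edges (9,8,l); (9,15,r); (15,5,l); (15,8,r); result: nodes: 5:D, 7:A, 8:W, 9:A, 10:O, 11:T, 12:A, 13:W, 14:A, 15:A edges: (9,8,l); (9,15,r); (12,10,l); (12,11,r); (14,12,l); (14,13,r); (15,5,l); (15,8,r)
step 2: rule r3; match: 0->14, 1->12, 2->10, 3->11, 4->13; deleted nodes 10, 12; deleted edges (12,10,l); (12,11,r); (14,12,l); (14,13,r); added nodes 16; added edges (14,13,l); (14,16,r); (16,11,l); (16,13,r); result: nodes: 5:D, 7:A, 8:W, 9:A, 11:T, 13:W, 14:A, 15:A, 16:A edges: (9,8,l); (9,15,r); (14,13,l); (14,16,r); (15,5,l); (15,8,r); (16,11,l); (16,13,r)
final:
nodes: 5:D, 7:A, 8:W, 9:A, 11:T, 13:W, 14:A, 15:A, 16:A
edges: (9,8,l); (9,15,r); (14,13,l); (14,16,r); (15,5,l); (15,8,r); (16,11,l); (16,13,r)


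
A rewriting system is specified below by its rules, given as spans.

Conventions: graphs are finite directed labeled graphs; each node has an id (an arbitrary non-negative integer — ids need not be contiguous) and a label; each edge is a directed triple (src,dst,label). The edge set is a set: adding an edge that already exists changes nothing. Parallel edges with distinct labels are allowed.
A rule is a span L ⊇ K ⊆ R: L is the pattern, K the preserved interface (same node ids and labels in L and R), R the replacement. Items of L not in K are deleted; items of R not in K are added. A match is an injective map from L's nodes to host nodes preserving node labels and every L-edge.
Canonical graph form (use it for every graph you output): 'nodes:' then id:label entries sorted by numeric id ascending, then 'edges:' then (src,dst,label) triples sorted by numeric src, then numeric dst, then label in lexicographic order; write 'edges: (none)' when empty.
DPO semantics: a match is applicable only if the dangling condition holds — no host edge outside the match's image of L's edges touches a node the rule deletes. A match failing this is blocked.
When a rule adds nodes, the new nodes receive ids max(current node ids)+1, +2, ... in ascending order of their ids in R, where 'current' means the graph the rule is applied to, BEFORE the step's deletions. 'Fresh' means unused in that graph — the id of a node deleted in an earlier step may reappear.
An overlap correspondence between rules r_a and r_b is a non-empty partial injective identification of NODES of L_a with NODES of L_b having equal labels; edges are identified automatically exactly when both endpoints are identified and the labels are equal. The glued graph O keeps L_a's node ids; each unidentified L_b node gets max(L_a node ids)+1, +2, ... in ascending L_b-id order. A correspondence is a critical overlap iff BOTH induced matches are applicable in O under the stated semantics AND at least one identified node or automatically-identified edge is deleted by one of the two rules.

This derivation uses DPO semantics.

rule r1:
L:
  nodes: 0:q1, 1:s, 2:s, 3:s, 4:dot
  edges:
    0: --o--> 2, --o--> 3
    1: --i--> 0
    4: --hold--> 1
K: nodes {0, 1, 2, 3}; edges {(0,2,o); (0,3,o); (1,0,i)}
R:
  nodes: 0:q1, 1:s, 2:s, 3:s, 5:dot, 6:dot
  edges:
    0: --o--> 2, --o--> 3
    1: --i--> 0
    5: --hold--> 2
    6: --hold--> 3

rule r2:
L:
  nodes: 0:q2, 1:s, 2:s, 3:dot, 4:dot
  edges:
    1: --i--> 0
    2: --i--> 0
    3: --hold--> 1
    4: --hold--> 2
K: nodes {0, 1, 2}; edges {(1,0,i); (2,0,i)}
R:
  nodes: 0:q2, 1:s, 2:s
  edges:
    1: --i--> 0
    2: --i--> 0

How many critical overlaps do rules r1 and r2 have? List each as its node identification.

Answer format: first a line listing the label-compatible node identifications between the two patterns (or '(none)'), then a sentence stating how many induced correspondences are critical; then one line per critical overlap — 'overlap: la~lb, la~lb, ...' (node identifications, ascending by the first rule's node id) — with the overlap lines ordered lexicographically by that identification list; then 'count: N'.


label-compatible node identifications between L(r1) and L(r2): 1~1, 1~2, 2~1, 2~2, 3~1, 3~2, 4~3, 4~4
6 of the induced correspondences are critical overlaps of r1 and r2.
overlap: 1~1, 2~2, 4~3
overlap: 1~1, 3~2, 4~3
overlap: 1~1, 4~3
overlap: 1~2, 2~1, 4~4
overlap: 1~2, 3~1, 4~4
overlap: 1~2, 4~4
count: 6


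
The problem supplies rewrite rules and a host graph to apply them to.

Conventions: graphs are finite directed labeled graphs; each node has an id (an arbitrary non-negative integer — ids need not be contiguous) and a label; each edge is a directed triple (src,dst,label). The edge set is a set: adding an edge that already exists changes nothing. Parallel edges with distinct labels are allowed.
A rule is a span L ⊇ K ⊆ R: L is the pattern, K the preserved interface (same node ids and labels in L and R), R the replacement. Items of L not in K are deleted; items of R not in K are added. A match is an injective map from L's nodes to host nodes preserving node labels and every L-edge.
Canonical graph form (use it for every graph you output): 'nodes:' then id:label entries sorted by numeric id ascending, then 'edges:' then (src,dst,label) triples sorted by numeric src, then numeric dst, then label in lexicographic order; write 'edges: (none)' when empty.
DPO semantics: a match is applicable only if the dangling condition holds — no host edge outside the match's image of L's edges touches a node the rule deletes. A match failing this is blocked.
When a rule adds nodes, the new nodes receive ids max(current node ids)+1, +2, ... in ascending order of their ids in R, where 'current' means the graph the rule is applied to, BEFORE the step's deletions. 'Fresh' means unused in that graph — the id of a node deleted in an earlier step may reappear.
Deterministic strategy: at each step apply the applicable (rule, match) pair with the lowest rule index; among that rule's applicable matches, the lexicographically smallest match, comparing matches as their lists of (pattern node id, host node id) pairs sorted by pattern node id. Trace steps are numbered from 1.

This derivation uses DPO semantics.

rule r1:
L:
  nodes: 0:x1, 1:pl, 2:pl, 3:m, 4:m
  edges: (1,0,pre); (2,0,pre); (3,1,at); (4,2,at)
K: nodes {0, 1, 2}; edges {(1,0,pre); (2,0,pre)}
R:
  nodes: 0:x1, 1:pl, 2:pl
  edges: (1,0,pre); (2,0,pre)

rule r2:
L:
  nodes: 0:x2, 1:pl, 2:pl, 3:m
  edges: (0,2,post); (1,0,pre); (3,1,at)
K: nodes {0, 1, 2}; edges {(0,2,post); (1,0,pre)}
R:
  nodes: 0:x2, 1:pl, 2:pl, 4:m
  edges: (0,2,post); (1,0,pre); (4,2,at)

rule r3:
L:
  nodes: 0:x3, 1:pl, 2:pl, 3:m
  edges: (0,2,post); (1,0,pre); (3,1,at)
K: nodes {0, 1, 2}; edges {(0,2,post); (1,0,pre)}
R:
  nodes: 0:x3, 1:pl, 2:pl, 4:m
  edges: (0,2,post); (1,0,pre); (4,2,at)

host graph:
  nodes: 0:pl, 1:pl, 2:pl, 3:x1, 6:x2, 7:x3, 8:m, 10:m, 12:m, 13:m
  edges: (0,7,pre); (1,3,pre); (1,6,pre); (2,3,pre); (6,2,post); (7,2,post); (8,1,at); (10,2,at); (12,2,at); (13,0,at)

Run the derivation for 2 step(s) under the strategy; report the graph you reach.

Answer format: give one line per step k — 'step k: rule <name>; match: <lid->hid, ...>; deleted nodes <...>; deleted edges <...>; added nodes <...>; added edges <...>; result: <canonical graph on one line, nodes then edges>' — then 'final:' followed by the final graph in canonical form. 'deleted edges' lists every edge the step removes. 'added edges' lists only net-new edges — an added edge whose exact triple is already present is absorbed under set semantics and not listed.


step 1: rule r1; match: 0->3, 1->1, 2->2, 3->8, 4->10; deleted nodes 8, 10; deleted edges (8,1,at); (10,2,at); added nodes (none); added edges (none); result: nodes: 0:pl, 1:pl, 2:pl, 3:x1, 6:x2, 7:x3, 12:m, 13:m edges: (0,7,pre); (1,3,pre); (1,6,pre); (2,3,pre); (6,2,post); (7,2,post); (12,2,at); (13,0,at)
step 2: rule r3; match: 0->7, 1->0, 2->2, 3->13; deleted nodes 13; deleted edges (13,0,at); added nodes 14; added edges (14,2,at); result: nodes: 0:pl, 1:pl, 2:pl, 3:x1, 6:x2, 7:x3, 12:m, 14:m edges: (0,7,pre); (1,3,pre); (1,6,pre); (2,3,pre); (6,2,post); (7,2,post); (12,2,at); (14,2,at)
final:
nodes: 0:pl, 1:pl, 2:pl, 3:x1, 6:x2, 7:x3, 12:m, 14:m
edges: (0,7,pre); (1,3,pre); (1,6,pre); (2,3,pre); (6,2,post); (7,2,post); (12,2,at); (14,2,at)


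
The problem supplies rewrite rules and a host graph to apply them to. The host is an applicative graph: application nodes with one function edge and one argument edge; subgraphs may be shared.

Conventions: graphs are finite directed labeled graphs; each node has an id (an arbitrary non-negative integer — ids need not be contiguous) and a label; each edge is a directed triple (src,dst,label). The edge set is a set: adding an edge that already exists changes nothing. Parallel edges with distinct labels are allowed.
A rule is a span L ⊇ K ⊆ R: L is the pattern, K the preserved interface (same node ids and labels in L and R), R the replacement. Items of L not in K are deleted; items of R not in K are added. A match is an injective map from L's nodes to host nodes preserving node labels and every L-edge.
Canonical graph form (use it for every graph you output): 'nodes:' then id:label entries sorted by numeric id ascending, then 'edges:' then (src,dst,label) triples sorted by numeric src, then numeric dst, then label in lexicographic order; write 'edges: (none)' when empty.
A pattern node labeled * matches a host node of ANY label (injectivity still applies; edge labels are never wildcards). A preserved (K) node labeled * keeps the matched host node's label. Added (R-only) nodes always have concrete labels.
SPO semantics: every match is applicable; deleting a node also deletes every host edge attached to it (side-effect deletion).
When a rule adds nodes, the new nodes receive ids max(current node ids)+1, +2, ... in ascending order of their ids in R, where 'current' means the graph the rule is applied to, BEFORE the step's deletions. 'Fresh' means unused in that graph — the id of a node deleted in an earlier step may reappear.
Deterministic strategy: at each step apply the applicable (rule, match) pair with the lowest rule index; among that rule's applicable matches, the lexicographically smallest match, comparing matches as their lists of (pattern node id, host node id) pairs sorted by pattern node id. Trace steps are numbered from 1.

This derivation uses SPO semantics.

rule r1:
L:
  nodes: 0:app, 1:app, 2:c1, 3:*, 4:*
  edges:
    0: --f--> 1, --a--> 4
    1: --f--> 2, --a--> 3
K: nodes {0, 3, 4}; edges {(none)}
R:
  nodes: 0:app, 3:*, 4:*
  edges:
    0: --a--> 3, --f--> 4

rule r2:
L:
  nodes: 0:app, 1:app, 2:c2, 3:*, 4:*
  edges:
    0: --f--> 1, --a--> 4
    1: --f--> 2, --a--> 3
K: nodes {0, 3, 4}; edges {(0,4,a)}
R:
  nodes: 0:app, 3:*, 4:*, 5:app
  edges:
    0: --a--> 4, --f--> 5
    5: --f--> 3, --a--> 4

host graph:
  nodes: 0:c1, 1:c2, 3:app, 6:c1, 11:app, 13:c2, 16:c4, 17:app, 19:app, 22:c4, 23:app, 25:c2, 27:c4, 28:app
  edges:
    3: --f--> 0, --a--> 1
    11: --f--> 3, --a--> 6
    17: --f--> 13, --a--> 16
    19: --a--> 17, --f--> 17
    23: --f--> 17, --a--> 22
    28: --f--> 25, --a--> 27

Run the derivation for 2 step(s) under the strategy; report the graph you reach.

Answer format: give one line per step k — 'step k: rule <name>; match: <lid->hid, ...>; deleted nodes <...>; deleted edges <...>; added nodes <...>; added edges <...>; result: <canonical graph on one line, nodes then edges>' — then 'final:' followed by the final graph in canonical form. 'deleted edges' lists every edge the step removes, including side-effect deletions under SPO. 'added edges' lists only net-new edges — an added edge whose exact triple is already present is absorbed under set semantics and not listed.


step 1: rule r1; match: 0->11, 1->3, 2->0, 3->1, 4->6; deleted nodes 0, 3; deleted edges (3,0,f); (3,1,a); (11,3,f); (11,6,a); added nodes (none); added edges (11,1,a); (11,6,f); result: nodes: 1:c2, 6:c1, 11:app, 13:c2, 16:c4, 17:app, 19:app, 22:c4, 23:app, 25:c2, 27:c4, 28:app edges: (11,1,a); (11,6,f); (17,13,f); (17,16,a); (19,17,a); (19,17,f); (23,17,f); (23,22,a); (28,25,f); (28,27,a)
step 2: rule r2; match: 0->23, 1->17, 2->13, 3->16, 4->22; deleted nodes 13, 17; deleted edges (17,13,f); (17,16,a); (19,17,a); (19,17,f); (23,17,f); added nodes 29; added edges (23,29,f); (29,16,f); (29,22,a); result: nodes: 1:c2, 6:c1, 11:app, 16:c4, 19:app, 22:c4, 23:app, 25:c2, 27:c4, 28:app, 29:app edges: (11,1,a); (11,6,f); (23,22,a); (23,29,f); (28,25,f); (28,27,a); (29,16,f); (29,22,a)
final:
nodes: 1:c2, 6:c1, 11:app, 16:c4, 19:app, 22:c4, 23:app, 25:c2, 27:c4, 28:app, 29:app
edges: (11,1,a); (11,6,f); (23,22,a); (23,29,f); (28,25,f); (28,27,a); (29,16,f); (29,22,a)


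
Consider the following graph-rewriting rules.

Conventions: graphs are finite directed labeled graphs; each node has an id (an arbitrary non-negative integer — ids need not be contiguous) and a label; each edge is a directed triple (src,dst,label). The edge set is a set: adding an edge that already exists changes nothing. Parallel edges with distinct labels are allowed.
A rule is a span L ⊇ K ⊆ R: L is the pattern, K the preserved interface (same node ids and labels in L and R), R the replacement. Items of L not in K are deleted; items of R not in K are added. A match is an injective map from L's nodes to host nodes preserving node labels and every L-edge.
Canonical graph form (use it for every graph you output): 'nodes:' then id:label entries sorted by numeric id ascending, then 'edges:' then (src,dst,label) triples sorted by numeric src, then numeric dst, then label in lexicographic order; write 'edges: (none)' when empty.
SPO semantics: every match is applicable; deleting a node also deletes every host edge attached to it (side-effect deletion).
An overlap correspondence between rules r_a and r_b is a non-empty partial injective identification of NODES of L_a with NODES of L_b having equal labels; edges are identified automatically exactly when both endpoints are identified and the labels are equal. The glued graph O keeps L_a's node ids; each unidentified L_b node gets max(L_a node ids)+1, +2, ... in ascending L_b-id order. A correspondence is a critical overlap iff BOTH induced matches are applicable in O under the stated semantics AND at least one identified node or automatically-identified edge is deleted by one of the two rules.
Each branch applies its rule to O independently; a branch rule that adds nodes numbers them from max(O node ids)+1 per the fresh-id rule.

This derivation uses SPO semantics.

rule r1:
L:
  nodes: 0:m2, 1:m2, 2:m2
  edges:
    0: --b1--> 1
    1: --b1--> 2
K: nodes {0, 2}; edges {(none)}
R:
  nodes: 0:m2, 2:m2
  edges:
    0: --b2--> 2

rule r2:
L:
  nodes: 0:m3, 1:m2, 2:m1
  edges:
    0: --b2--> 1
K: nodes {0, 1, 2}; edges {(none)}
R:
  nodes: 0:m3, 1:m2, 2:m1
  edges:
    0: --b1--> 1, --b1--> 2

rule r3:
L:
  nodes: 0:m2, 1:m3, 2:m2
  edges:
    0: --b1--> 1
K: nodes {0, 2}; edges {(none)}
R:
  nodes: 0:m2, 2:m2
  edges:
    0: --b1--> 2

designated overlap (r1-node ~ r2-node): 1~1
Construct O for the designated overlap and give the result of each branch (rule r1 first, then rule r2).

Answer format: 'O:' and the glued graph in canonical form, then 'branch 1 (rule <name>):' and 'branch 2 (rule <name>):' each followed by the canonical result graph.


O:
nodes: 0:m2, 1:m2, 2:m2, 3:m3, 4:m1
edges: (0,1,b1); (1,2,b1); (3,1,b2)
branch 1 (rule r1):
nodes: 0:m2, 2:m2, 3:m3, 4:m1
edges: (0,2,b2)
branch 2 (rule r2):
nodes: 0:m2, 1:m2, 2:m2, 3:m3, 4:m1
edges: (0,1,b1); (1,2,b1); (3,1,b1); (3,4,b1)


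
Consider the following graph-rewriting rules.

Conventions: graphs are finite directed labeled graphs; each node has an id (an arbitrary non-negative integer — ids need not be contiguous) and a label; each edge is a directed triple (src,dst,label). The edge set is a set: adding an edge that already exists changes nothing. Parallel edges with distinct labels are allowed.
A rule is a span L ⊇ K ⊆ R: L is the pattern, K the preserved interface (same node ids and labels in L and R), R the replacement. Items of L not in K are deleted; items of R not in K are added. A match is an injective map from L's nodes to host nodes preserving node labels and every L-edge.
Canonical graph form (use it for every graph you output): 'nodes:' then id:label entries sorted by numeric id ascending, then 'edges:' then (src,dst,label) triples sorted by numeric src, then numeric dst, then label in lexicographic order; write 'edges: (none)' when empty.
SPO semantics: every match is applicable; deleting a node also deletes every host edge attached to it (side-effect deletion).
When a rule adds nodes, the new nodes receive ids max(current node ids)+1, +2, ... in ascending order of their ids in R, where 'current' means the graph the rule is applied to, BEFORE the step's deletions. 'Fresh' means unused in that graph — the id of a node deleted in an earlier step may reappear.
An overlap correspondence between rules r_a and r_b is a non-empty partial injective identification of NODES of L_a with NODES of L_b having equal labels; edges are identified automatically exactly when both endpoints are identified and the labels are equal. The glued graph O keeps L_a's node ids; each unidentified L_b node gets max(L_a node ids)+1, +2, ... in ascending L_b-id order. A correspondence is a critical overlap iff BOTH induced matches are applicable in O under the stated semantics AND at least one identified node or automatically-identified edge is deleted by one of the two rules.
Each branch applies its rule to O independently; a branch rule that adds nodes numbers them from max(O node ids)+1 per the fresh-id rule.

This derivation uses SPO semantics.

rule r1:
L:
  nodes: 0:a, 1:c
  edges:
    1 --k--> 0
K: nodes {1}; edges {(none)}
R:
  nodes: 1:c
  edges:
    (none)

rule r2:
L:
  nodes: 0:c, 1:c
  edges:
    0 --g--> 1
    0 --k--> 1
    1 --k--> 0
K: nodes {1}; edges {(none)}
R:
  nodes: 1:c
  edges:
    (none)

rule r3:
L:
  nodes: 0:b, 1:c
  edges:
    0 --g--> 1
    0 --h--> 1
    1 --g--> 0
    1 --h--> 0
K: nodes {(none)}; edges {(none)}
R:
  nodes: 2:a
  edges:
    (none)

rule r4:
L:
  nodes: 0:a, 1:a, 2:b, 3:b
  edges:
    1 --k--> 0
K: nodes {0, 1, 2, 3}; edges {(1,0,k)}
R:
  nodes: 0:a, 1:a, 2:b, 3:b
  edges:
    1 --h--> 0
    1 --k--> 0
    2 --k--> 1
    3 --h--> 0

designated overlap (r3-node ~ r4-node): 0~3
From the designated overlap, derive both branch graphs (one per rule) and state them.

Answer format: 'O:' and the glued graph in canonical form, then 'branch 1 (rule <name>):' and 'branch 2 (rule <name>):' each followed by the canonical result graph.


O:
nodes: 0:b, 1:c, 2:a, 3:a, 4:b
edges: (0,1,g); (0,1,h); (1,0,g); (1,0,h); (3,2,k)
branch 1 (rule r3):
nodes: 2:a, 3:a, 4:b, 5:a
edges: (3,2,k)
branch 2 (rule r4):
nodes: 0:b, 1:c, 2:a, 3:a, 4:b
edges: (0,1,g); (0,1,h); (0,2,h); (1,0,g); (1,0,h); (3,2,h); (3,2,k); (4,3,k)


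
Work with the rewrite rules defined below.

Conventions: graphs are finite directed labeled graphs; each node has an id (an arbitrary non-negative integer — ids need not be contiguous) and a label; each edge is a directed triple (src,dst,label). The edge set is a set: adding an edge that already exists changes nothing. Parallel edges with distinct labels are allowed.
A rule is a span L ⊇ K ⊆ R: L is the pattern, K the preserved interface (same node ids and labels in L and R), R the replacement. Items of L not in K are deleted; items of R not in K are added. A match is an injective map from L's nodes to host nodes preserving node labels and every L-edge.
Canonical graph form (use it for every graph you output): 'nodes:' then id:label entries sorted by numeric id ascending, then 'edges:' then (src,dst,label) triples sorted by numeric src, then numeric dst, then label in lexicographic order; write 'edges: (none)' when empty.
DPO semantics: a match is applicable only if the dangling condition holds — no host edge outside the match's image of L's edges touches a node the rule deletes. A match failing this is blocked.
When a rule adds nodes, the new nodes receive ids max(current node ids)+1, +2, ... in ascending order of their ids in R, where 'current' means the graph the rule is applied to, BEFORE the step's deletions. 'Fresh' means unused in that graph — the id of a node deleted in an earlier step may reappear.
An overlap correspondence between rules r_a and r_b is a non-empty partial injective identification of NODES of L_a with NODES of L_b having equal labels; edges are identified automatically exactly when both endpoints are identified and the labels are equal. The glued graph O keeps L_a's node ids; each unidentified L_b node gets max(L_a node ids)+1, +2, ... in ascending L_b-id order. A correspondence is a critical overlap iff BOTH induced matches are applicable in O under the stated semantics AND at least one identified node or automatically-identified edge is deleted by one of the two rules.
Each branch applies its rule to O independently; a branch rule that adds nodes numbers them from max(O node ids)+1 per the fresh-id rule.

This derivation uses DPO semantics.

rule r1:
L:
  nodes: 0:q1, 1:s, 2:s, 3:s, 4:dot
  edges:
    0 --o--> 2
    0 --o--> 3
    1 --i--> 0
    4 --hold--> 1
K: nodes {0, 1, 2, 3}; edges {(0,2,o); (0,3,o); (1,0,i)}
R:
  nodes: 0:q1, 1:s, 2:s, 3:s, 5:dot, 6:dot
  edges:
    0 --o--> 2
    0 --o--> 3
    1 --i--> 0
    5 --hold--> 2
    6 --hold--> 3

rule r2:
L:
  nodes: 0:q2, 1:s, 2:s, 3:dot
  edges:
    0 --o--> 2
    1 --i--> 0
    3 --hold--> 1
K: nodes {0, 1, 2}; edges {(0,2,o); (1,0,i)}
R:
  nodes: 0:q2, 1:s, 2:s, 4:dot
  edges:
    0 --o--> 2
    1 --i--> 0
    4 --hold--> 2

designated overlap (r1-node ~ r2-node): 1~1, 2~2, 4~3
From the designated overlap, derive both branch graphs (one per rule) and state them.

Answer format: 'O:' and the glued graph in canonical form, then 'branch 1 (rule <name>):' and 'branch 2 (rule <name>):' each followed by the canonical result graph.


O:
nodes: 0:q1, 1:s, 2:s, 3:s, 4:dot, 5:q2
edges: (0,2,o); (0,3,o); (1,0,i); (1,5,i); (4,1,hold); (5,2,o)
branch 1 (rule r1):
nodes: 0:q1, 1:s, 2:s, 3:s, 5:q2, 6:dot, 7:dot
edges: (0,2,o); (0,3,o); (1,0,i); (1,5,i); (5,2,o); (6,2,hold); (7,3,hold)
branch 2 (rule r2):
nodes: 0:q1, 1:s, 2:s, 3:s, 5:q2, 6:dot
edges: (0,2,o); (0,3,o); (1,0,i); (1,5,i); (5,2,o); (6,2,hold)


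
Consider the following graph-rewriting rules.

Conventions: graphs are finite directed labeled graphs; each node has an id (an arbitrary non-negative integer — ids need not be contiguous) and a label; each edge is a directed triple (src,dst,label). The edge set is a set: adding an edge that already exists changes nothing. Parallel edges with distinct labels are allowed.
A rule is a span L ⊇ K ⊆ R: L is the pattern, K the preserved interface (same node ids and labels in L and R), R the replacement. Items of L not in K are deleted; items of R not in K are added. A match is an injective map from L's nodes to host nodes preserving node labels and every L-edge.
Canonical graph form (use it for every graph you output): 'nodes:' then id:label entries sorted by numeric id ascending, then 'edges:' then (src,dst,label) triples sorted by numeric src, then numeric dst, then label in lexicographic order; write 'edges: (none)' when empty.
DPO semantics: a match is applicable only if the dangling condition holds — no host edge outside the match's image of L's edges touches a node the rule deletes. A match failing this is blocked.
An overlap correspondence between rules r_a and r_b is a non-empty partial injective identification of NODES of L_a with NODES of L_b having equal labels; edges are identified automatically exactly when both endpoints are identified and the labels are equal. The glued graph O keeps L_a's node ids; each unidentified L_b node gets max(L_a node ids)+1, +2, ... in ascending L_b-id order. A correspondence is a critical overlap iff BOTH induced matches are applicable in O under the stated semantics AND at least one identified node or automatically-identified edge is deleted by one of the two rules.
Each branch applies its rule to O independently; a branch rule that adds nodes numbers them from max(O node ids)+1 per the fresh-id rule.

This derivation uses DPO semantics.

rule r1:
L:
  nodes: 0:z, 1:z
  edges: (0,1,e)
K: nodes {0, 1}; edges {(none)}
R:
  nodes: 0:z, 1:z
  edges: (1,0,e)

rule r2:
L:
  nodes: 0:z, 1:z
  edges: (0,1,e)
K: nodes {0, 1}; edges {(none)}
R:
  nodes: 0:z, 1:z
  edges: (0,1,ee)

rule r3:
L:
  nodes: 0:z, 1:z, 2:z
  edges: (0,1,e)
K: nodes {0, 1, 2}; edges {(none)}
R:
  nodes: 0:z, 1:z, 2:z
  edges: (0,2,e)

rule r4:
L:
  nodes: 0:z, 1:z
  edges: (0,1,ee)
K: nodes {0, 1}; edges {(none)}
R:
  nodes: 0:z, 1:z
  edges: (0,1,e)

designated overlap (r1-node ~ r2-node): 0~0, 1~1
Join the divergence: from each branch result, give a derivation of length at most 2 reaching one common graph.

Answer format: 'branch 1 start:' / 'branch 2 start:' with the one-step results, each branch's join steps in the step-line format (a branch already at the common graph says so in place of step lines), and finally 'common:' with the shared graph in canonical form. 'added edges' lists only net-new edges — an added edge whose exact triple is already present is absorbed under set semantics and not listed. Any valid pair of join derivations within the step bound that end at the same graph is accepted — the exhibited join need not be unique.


branch 1 start:
nodes: 0:z, 1:z
edges: (1,0,e)
branch 2 start:
nodes: 0:z, 1:z
edges: (0,1,ee)
branch 1 step 1: rule r1; match: 0->1, 1->0; deleted nodes (none); deleted edges (1,0,e); added nodes (none); added edges (0,1,e); result: nodes: 0:z, 1:z edges: (0,1,e)
branch 2 step 1: rule r4; match: 0->0, 1->1; deleted nodes (none); deleted edges (0,1,ee); added nodes (none); added edges (0,1,e); result: nodes: 0:z, 1:z edges: (0,1,e)
common:
nodes: 0:z, 1:z
edges: (0,1,e)


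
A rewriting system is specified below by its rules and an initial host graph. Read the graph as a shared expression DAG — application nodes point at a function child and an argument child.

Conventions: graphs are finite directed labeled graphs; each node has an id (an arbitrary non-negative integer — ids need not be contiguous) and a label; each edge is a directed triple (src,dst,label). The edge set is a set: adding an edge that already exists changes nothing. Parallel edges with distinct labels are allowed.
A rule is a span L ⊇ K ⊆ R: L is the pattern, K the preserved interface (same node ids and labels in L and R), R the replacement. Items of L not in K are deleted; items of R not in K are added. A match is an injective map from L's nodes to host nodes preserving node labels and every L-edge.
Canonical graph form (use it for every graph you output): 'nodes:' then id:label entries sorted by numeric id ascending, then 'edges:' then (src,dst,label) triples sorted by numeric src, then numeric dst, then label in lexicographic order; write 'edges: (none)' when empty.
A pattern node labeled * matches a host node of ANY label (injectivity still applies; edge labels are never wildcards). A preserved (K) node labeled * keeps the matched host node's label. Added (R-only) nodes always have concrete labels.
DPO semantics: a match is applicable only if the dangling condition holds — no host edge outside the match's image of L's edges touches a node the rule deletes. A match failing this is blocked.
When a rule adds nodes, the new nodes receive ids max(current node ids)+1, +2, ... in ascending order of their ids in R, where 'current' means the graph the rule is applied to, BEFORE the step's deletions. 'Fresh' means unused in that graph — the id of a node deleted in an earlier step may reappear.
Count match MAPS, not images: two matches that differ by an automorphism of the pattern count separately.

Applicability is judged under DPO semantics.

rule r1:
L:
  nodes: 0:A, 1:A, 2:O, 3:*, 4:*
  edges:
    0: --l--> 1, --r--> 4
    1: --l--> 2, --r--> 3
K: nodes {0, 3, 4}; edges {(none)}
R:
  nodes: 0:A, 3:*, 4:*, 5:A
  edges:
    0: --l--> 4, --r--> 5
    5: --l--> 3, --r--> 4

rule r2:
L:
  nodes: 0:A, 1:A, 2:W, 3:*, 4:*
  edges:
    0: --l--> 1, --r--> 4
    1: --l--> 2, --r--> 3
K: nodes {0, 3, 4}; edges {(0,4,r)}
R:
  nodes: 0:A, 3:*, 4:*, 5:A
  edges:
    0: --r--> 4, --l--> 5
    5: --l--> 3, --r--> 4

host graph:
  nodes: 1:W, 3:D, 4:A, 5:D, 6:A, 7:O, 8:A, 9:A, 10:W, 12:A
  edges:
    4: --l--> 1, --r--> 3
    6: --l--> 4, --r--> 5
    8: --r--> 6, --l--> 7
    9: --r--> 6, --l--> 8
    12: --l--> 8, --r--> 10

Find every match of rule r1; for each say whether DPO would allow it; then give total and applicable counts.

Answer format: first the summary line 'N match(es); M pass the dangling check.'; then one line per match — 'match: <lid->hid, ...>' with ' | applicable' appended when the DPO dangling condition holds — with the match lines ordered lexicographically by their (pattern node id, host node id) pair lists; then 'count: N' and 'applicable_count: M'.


1 match(es); 0 pass the dangling check.
match: 0->12, 1->8, 2->7, 3->6, 4->10
count: 1
applicable_count: 0


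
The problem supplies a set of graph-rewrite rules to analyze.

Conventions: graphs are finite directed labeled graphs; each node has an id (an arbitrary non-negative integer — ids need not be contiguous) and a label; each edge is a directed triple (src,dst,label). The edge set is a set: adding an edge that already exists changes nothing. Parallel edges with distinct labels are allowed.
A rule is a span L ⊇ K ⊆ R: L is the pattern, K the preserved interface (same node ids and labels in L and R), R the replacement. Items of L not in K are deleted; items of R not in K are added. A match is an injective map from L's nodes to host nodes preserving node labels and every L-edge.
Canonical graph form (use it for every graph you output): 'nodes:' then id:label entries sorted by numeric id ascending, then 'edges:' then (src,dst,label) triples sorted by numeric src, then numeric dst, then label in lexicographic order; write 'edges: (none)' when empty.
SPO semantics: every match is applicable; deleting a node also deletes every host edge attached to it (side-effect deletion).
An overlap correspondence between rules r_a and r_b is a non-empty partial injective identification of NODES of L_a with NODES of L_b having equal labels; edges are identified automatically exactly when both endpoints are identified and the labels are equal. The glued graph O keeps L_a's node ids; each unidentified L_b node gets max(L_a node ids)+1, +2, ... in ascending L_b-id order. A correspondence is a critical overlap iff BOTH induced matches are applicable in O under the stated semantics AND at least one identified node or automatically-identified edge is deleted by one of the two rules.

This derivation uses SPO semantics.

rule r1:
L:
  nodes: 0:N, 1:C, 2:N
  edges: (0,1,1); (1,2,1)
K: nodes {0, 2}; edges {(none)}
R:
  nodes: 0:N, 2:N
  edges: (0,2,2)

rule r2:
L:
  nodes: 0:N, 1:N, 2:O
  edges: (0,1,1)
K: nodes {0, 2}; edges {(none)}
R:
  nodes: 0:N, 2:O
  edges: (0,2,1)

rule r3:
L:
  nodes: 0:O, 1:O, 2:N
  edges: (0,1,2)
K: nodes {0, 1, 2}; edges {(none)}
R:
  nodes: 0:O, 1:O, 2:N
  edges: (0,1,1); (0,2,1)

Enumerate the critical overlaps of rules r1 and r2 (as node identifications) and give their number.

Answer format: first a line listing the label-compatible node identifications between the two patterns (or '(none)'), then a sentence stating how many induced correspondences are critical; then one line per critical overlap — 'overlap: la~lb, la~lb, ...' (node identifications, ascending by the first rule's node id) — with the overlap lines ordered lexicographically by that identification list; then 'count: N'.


label-compatible node identifications between L(r1) and L(r2): 0~0, 0~1, 2~0, 2~1
4 of the induced correspondences are critical overlaps of r1 and r2.
overlap: 0~0, 2~1
overlap: 0~1
overlap: 0~1, 2~0
overlap: 2~1
count: 4


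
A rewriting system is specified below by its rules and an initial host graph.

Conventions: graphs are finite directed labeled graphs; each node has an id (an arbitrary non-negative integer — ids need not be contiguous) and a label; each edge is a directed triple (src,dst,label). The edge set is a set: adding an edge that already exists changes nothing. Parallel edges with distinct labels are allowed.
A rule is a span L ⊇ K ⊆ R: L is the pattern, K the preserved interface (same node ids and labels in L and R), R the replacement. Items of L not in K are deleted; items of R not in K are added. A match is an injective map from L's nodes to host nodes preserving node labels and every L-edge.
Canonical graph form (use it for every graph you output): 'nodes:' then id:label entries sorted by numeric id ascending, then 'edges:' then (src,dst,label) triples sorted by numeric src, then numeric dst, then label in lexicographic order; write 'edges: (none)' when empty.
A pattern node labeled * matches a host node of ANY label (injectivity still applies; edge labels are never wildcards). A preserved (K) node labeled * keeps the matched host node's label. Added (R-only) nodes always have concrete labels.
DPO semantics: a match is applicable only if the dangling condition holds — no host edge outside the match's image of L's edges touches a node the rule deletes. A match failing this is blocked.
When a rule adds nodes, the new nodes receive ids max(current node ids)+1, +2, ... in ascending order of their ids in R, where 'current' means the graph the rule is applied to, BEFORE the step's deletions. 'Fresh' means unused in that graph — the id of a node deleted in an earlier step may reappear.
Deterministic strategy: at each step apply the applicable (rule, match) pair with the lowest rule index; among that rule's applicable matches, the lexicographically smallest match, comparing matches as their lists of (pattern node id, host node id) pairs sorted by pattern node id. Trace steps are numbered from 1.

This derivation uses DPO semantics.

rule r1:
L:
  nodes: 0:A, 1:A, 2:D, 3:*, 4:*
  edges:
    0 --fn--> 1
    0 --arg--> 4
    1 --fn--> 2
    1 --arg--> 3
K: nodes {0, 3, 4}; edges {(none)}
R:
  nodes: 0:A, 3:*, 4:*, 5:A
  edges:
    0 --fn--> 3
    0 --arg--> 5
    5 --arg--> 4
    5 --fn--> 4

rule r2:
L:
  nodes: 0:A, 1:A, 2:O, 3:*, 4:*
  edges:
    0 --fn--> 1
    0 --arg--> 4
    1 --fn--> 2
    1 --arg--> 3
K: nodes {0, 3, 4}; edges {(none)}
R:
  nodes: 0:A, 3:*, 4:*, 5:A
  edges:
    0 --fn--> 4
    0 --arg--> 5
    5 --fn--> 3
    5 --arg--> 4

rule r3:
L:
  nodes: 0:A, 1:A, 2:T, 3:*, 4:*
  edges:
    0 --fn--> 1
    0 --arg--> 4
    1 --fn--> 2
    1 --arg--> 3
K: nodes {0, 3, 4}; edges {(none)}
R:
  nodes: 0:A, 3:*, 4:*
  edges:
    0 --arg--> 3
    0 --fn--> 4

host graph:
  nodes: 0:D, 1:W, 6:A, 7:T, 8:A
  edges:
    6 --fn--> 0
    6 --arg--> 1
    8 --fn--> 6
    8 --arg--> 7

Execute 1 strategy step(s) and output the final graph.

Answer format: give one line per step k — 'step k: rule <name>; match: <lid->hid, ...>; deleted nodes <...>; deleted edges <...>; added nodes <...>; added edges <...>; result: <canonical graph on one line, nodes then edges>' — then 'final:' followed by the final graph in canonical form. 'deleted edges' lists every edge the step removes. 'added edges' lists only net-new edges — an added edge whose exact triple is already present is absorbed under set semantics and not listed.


step 1: rule r1; match: 0->8, 1->6, 2->0, 3->1, 4->7; deleted nodes 0, 6; deleted edges (6,0,fn); (6,1,arg); (8,6,fn); (8,7,arg); added nodes 9; added edges (8,1,fn); (8,9,arg); (9,7,arg); (9,7,fn); result: nodes: 1:W, 7:T, 8:A, 9:A edges: (8,1,fn); (8,9,arg); (9,7,arg); (9,7,fn)
final:
nodes: 1:W, 7:T, 8:A, 9:A
edges: (8,1,fn); (8,9,arg); (9,7,arg); (9,7,fn)


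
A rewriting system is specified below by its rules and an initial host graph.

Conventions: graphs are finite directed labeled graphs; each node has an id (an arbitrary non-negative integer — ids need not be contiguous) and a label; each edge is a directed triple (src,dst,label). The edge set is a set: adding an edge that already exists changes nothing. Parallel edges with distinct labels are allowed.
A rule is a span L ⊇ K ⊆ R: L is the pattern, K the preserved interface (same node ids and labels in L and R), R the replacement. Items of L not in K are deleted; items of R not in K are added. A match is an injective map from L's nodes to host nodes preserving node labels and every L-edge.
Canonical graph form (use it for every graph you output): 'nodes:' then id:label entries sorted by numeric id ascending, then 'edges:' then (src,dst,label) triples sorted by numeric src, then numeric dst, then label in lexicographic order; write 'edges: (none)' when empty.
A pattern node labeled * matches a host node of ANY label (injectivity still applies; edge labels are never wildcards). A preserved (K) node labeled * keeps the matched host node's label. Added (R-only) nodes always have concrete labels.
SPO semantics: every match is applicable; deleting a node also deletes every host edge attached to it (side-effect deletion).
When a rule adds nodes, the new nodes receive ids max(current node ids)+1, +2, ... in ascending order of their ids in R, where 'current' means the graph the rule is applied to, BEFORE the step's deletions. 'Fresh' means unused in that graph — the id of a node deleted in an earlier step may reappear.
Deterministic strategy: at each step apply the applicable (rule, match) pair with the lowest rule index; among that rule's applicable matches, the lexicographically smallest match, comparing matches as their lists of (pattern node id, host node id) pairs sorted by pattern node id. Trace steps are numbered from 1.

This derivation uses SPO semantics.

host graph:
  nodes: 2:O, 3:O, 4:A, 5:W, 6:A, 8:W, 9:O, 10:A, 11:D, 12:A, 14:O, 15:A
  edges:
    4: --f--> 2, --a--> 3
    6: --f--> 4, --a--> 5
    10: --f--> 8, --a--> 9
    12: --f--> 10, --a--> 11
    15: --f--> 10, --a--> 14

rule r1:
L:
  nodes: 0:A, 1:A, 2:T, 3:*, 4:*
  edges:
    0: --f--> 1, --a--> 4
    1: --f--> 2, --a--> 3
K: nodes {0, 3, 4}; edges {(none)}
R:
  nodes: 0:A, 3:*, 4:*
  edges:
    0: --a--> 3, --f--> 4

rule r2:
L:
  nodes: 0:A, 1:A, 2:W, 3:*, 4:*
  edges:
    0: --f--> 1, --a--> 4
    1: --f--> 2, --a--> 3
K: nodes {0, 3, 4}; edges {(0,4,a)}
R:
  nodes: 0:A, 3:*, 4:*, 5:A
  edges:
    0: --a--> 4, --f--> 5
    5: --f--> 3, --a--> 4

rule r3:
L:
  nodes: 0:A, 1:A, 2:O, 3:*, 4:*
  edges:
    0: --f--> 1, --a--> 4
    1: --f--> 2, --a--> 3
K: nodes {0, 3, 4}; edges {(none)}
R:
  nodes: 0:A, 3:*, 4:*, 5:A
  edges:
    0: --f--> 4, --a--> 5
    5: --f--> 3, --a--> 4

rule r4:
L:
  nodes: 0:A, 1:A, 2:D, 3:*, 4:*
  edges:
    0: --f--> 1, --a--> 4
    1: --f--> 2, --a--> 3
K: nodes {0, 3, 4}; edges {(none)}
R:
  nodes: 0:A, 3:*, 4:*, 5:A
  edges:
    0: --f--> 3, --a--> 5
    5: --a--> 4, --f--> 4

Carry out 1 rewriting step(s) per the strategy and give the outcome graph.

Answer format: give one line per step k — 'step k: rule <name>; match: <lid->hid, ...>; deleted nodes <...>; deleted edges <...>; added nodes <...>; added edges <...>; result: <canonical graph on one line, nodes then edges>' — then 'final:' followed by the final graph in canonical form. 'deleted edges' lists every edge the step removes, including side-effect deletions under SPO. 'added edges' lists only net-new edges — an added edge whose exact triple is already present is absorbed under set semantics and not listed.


step 1: rule r2; match: 0->12, 1->10, 2->8, 3->9, 4->11; deleted nodes 8, 10; deleted edges (10,8,f); (10,9,a); (12,10,f); (15,10,f); added nodes 16; added edges (12,16,f); (16,9,f); (16,11,a); result: nodes: 2:O, 3:O, 4:A, 5:W, 6:A, 9:O, 11:D, 12:A, 14:O, 15:A, 16:A edges: (4,2,f); (4,3,a); (6,4,f); (6,5,a); (12,11,a); (12,16,f); (15,14,a); (16,9,f); (16,11,a)
final:
nodes: 2:O, 3:O, 4:A, 5:W, 6:A, 9:O, 11:D, 12:A, 14:O, 15:A, 16:A
edges: (4,2,f); (4,3,a); (6,4,f); (6,5,a); (12,11,a); (12,16,f); (15,14,a); (16,9,f); (16,11,a)
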